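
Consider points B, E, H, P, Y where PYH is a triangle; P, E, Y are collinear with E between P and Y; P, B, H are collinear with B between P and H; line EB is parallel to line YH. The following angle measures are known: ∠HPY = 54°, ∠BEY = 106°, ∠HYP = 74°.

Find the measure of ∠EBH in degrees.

∠EBH = 128°

1. ∠PHY = 52°  [△PYH]
2. ∠EBP = 52°  [EB∥YH, corresponding at B]
3. ∠EBH = 128°  [linear pair at B on PH]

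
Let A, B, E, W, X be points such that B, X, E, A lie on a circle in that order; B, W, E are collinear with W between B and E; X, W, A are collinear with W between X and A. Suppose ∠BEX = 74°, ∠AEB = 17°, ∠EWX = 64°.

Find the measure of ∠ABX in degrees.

1. ∠BAX = 74°  [same arc BX]
2. ∠AXB = 17°  [same arc BA]
3. ∠ABX = 89°  [△BXA]

∠ABX = 89°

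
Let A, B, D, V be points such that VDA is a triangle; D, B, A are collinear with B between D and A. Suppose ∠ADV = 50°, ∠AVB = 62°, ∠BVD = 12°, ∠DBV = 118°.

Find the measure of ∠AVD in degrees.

∠AVD = 74°

1. ∠ABV = 62°  [linear pair at B on DA]
2. ∠BAV = 56°  [△VBA]
3. ∠DAV = 56°  [B on ray AD]
4. ∠AVD = 74°  [△VDA]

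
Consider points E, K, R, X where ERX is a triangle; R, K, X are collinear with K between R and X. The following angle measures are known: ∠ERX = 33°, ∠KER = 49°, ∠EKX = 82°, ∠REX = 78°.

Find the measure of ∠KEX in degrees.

∠KEX = 29°

1. ∠EXR = 69°  [△ERX]
2. ∠EXK = 69°  [K on ray XR]
3. ∠KEX = 29°  [△EKX]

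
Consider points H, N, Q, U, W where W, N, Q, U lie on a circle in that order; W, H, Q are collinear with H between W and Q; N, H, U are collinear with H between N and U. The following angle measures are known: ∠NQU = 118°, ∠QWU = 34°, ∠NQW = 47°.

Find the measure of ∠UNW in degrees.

∠UNW = 71°

1. ∠NWU = 62°  [cyclic WNQU, opposite ∠W+∠Q]
2. ∠NUW = 47°  [same arc WN]
3. ∠UNW = 71°  [△WNU]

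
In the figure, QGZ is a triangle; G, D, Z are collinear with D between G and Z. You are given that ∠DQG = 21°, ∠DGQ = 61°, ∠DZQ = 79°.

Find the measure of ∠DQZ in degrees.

1. ∠GDQ = 98°  [△QGD]
2. ∠QDZ = 82°  [linear pair at D on GZ]
3. ∠DQZ = 19°  [△QDZ]

∠DQZ = 19°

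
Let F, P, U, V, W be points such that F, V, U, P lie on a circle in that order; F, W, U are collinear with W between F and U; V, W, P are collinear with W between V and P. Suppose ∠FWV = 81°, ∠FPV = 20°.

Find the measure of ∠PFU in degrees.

∠PFU = 61°

1. ∠PWU = 81°  [vertical angles at W]
2. ∠FWP = 99°  [linear pair at W on FU]
3. ∠PFU = 61°  [△FWP]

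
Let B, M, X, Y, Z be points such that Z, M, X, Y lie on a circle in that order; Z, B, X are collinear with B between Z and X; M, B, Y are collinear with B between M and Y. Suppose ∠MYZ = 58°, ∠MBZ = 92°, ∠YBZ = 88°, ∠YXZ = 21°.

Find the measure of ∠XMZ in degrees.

1. ∠XZY = 34°  [△ZBY]
2. ∠XYZ = 125°  [△ZXY]
3. ∠XMZ = 55°  [cyclic ZMXY, opposite ∠M+∠Y]

∠XMZ = 55°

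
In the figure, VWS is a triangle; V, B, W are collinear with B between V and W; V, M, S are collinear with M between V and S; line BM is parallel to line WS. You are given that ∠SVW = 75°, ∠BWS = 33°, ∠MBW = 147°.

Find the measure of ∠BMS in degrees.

1. ∠BVM = 75°  [B on VW, M on VS]
2. ∠MBV = 33°  [linear pair at B on VW]
3. ∠BMV = 72°  [△VBM]
4. ∠BMS = 108°  [linear pair at M on VS]

∠BMS = 108°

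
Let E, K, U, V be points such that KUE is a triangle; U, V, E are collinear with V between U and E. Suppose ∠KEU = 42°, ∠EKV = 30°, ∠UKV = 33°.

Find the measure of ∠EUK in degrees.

∠EUK = 75°

1. ∠KEV = 42°  [V on ray EU]
2. ∠EVK = 108°  [△KVE]
3. ∠KVU = 72°  [linear pair at V on UE]
4. ∠KUV = 75°  [△KUV]
5. ∠EUK = 75°  [V on ray UE]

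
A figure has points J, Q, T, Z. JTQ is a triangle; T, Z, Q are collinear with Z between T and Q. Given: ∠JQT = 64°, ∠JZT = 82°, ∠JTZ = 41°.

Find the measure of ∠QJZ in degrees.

1. ∠JQZ = 64°  [Z on ray QT]
2. ∠JZQ = 98°  [linear pair at Z on TQ]
3. ∠QJZ = 18°  [△JZQ]

∠QJZ = 18°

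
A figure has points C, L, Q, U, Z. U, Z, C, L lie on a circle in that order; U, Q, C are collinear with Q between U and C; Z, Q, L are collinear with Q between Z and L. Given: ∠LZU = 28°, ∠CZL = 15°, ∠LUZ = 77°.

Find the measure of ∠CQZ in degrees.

∠CQZ = 90°

1. ∠ULZ = 75°  [△UZL]
2. ∠UCZ = 75°  [same arc UZ]
3. ∠CQZ = 90°  [△ZQC]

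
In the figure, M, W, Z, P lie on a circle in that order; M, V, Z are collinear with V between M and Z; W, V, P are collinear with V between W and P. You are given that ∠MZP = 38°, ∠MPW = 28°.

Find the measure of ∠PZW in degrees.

∠PZW = 66°

1. ∠MWP = 38°  [same arc MP]
2. ∠PMW = 114°  [△MWP]
3. ∠PZW = 66°  [cyclic MWZP, opposite ∠M+∠Z]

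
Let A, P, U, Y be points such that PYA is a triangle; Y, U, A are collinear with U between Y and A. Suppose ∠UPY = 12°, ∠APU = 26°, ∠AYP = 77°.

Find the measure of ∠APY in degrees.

1. ∠PYU = 77°  [U on ray YA]
2. ∠PUY = 91°  [△PYU]
3. ∠AUP = 89°  [linear pair at U on YA]
4. ∠PAU = 65°  [△PUA]
5. ∠PAY = 65°  [U on ray AY]
6. ∠APY = 38°  [△PYA]

∠APY = 38°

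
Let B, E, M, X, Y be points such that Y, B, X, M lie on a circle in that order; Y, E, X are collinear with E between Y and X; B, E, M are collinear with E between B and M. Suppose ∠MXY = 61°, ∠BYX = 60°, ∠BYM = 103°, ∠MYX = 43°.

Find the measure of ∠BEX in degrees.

∠BEX = 121°

1. ∠MBY = 61°  [same arc YM]
2. ∠BEY = 59°  [△YEB]
3. ∠BEX = 121°  [linear pair at E on YX]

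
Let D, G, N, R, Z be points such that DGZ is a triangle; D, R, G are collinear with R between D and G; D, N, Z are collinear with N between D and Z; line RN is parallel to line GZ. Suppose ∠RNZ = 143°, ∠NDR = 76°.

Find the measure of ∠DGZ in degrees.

∠DGZ = 67°

1. ∠DNR = 37°  [linear pair at N on DZ]
2. ∠DRN = 67°  [△DRN]
3. ∠DGZ = 67°  [RN∥GZ, corresponding at R]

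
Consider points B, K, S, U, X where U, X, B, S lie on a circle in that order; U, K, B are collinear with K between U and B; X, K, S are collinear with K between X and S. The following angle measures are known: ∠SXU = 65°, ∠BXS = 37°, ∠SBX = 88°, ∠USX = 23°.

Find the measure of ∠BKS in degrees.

1. ∠SBU = 65°  [same arc US]
2. ∠BSX = 55°  [△XBS]
3. ∠BKS = 60°  [△BKS]

∠BKS = 60°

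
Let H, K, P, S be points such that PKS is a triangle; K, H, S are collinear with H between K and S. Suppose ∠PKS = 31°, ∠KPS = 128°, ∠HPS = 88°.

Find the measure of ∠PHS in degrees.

∠PHS = 71°

1. ∠KSP = 21°  [△PKS]
2. ∠HSP = 21°  [H on ray SK]
3. ∠PHS = 71°  [△PHS]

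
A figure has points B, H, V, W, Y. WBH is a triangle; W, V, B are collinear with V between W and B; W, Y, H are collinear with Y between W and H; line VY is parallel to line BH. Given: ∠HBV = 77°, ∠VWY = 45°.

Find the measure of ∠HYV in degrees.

∠HYV = 122°

1. ∠HBW = 77°  [V on ray BW]
2. ∠BWH = 45°  [V on WB, Y on WH]
3. ∠BHW = 58°  [△WBH]
4. ∠VYW = 58°  [VY∥BH, corresponding at Y]
5. ∠HYV = 122°  [linear pair at Y on WH]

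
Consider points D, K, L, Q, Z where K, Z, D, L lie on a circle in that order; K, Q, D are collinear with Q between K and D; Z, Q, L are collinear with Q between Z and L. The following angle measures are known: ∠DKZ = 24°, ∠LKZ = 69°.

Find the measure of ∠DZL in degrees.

1. ∠DLZ = 24°  [same arc ZD]
2. ∠LDZ = 111°  [cyclic KZDL, opposite ∠K+∠D]
3. ∠DZL = 45°  [△ZDL]

∠DZL = 45°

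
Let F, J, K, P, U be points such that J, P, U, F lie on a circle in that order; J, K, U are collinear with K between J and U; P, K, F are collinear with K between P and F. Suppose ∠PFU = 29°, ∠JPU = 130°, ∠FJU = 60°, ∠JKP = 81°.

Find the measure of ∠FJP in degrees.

1. ∠PJU = 29°  [same arc PU]
2. ∠JUP = 21°  [△JPU]
3. ∠FPJ = 70°  [△JKP]
4. ∠JFP = 21°  [same arc JP]
5. ∠FJP = 89°  [△JPF]

∠FJP = 89°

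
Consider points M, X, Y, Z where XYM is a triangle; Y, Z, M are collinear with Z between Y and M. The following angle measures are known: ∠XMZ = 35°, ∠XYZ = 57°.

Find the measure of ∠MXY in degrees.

1. ∠XMY = 35°  [Z on ray MY]
2. ∠MYX = 57°  [Z on ray YM]
3. ∠MXY = 88°  [△XYM]

∠MXY = 88°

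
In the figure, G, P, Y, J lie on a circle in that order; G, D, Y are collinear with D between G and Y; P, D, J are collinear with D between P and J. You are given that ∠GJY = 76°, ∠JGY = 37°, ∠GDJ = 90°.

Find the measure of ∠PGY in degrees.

1. ∠GYJ = 67°  [△GYJ]
2. ∠PDY = 90°  [vertical angles at D]
3. ∠GPJ = 67°  [same arc GJ]
4. ∠GDP = 90°  [linear pair at D on GY]
5. ∠PGY = 23°  [△GDP]

∠PGY = 23°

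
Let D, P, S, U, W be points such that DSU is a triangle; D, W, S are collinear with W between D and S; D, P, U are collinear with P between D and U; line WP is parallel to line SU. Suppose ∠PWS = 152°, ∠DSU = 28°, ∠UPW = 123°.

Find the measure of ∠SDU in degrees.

1. ∠DWP = 28°  [linear pair at W on DS]
2. ∠DPW = 57°  [linear pair at P on DU]
3. ∠PDW = 95°  [△DWP]
4. ∠SDU = 95°  [W on DS, P on DU]

∠SDU = 95°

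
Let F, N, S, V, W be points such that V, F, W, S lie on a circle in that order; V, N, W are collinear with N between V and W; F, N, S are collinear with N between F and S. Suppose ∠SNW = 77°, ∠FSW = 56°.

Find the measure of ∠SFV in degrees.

1. ∠FNV = 77°  [vertical angles at N]
2. ∠FVW = 56°  [same arc FW]
3. ∠SFV = 47°  [△VNF]

∠SFV = 47°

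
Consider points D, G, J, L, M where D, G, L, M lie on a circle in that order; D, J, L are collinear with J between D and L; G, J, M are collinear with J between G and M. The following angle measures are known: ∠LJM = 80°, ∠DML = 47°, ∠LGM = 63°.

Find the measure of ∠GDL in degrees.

1. ∠DJG = 80°  [vertical angles at J]
2. ∠DGL = 133°  [cyclic DGLM, opposite ∠G+∠M]
3. ∠GJL = 100°  [linear pair at J on DL]
4. ∠DLG = 17°  [△GJL]
5. ∠GDL = 30°  [△DGL]

∠GDL = 30°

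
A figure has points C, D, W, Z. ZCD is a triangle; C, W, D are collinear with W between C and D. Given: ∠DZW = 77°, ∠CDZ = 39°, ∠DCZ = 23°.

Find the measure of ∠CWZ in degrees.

1. ∠WDZ = 39°  [W on ray DC]
2. ∠DWZ = 64°  [△ZWD]
3. ∠CWZ = 116°  [linear pair at W on CD]

∠CWZ = 116°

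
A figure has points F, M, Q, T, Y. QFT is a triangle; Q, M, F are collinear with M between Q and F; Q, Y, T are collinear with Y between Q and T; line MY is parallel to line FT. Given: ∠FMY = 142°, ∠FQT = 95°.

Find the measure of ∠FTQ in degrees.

∠FTQ = 47°

1. ∠QMY = 38°  [linear pair at M on QF]
2. ∠MQY = 95°  [M on QF, Y on QT]
3. ∠MYQ = 47°  [△QMY]
4. ∠FTQ = 47°  [MY∥FT, corresponding at Y]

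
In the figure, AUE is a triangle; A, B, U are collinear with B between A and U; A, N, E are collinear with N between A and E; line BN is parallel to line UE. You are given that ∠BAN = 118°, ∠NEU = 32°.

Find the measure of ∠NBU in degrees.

1. ∠EAU = 118°  [B on AU, N on AE]
2. ∠AEU = 32°  [N on ray EA]
3. ∠AUE = 30°  [△AUE]
4. ∠ABN = 30°  [BN∥UE, corresponding at B]
5. ∠NBU = 150°  [linear pair at B on AU]

∠NBU = 150°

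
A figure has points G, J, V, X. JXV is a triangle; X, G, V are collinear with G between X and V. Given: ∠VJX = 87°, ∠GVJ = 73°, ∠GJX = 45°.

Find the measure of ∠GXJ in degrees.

∠GXJ = 20°

1. ∠JVX = 73°  [G on ray VX]
2. ∠JXV = 20°  [△JXV]
3. ∠GXJ = 20°  [G on ray XV]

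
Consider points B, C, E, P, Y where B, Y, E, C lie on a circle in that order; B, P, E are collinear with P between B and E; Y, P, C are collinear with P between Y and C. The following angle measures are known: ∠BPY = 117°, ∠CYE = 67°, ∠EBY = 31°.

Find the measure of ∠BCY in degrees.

1. ∠CPE = 117°  [vertical angles at P]
2. ∠CBE = 67°  [same arc EC]
3. ∠BPC = 63°  [linear pair at P on BE]
4. ∠BCY = 50°  [△BPC]

∠BCY = 50°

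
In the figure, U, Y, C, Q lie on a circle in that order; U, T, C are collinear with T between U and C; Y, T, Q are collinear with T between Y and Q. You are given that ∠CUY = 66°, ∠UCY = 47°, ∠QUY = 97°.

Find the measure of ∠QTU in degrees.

∠QTU = 102°

1. ∠CQY = 66°  [same arc YC]
2. ∠UQY = 47°  [same arc UY]
3. ∠QCY = 83°  [cyclic UYCQ, opposite ∠U+∠C]
4. ∠CYQ = 31°  [△YCQ]
5. ∠CUQ = 31°  [same arc CQ]
6. ∠QTU = 102°  [△UTQ]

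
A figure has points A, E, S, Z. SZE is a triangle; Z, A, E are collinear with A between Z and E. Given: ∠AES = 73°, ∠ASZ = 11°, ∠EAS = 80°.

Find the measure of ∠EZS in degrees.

1. ∠SAZ = 100°  [linear pair at A on ZE]
2. ∠AZS = 69°  [△SZA]
3. ∠EZS = 69°  [A on ray ZE]

∠EZS = 69°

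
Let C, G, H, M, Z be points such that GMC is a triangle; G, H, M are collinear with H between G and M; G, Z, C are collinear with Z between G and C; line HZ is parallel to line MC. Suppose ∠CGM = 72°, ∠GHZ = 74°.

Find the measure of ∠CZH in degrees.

1. ∠HGZ = 72°  [H on GM, Z on GC]
2. ∠GZH = 34°  [△GHZ]
3. ∠CZH = 146°  [linear pair at Z on GC]

∠CZH = 146°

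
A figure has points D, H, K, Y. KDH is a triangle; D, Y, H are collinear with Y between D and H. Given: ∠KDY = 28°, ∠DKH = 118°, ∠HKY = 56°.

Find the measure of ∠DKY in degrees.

1. ∠HDK = 28°  [Y on ray DH]
2. ∠DHK = 34°  [△KDH]
3. ∠KHY = 34°  [Y on ray HD]
4. ∠HYK = 90°  [△KYH]
5. ∠DYK = 90°  [linear pair at Y on DH]
6. ∠DKY = 62°  [△KDY]

∠DKY = 62°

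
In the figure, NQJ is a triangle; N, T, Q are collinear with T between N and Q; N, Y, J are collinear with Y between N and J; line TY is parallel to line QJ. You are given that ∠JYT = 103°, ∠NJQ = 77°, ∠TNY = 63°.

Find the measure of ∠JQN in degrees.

1. ∠NYT = 77°  [linear pair at Y on NJ]
2. ∠NTY = 40°  [△NTY]
3. ∠JQN = 40°  [TY∥QJ, corresponding at T]

∠JQN = 40°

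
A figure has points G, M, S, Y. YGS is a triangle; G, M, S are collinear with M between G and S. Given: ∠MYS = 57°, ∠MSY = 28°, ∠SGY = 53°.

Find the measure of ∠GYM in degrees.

1. ∠SMY = 95°  [△YMS]
2. ∠MGY = 53°  [M on ray GS]
3. ∠GMY = 85°  [linear pair at M on GS]
4. ∠GYM = 42°  [△YGM]

∠GYM = 42°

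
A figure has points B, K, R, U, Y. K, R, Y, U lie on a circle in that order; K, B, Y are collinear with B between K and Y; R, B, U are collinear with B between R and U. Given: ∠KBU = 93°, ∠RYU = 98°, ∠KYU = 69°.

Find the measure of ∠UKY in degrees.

∠UKY = 58°

1. ∠RKU = 82°  [cyclic KRYU, opposite ∠K+∠Y]
2. ∠KRU = 69°  [same arc KU]
3. ∠KUR = 29°  [△KRU]
4. ∠UKY = 58°  [△KBU]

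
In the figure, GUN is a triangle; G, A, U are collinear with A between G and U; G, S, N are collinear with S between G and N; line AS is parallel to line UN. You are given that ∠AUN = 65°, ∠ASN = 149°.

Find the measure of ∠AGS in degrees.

1. ∠GUN = 65°  [A on ray UG]
2. ∠ASG = 31°  [linear pair at S on GN]
3. ∠GAS = 65°  [AS∥UN, corresponding at A]
4. ∠AGS = 84°  [△GAS]

∠AGS = 84°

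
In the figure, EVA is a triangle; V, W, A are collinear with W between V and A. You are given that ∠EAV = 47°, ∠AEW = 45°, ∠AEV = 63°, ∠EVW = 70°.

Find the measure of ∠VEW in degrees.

1. ∠EAW = 47°  [W on ray AV]
2. ∠AWE = 88°  [△EWA]
3. ∠EWV = 92°  [linear pair at W on VA]
4. ∠VEW = 18°  [△EVW]

∠VEW = 18°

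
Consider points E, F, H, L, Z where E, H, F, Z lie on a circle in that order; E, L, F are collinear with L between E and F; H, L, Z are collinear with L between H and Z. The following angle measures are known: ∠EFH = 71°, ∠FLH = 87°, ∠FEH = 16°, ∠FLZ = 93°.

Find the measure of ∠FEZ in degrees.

1. ∠EZH = 71°  [same arc EH]
2. ∠ELZ = 87°  [vertical angles at L]
3. ∠FEZ = 22°  [△ELZ]

∠FEZ = 22°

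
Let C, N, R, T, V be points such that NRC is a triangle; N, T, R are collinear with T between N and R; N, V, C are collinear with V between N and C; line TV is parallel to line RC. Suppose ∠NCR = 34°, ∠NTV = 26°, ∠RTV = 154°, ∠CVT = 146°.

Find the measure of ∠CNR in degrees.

∠CNR = 120°

1. ∠NVT = 34°  [TV∥RC, corresponding at V]
2. ∠TNV = 120°  [△NTV]
3. ∠CNR = 120°  [T on NR, V on NC]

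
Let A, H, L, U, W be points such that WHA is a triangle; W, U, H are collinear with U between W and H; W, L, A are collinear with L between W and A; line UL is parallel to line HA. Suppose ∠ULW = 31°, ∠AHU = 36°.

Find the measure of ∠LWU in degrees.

1. ∠HAW = 31°  [UL∥HA, corresponding at L]
2. ∠AHW = 36°  [U on ray HW]
3. ∠AWH = 113°  [△WHA]
4. ∠LWU = 113°  [U on WH, L on WA]

∠LWU = 113°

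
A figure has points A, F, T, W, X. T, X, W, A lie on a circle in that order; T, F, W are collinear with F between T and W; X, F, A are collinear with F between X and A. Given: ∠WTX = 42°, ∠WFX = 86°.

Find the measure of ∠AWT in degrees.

1. ∠WAX = 42°  [same arc XW]
2. ∠AFT = 86°  [vertical angles at F]
3. ∠AFW = 94°  [linear pair at F on TW]
4. ∠AWT = 44°  [△WFA]

∠AWT = 44°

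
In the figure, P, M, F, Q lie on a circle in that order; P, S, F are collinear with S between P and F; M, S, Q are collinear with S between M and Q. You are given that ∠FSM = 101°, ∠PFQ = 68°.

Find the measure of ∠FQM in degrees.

1. ∠PSQ = 101°  [vertical angles at S]
2. ∠FSQ = 79°  [linear pair at S on PF]
3. ∠FQM = 33°  [△FSQ]

∠FQM = 33°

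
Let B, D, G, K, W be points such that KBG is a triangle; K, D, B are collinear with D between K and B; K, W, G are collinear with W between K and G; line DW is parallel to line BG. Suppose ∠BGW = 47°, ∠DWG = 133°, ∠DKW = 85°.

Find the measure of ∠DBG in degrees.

∠DBG = 48°

1. ∠BGK = 47°  [W on ray GK]
2. ∠BKG = 85°  [D on KB, W on KG]
3. ∠GBK = 48°  [△KBG]
4. ∠DBG = 48°  [D on ray BK]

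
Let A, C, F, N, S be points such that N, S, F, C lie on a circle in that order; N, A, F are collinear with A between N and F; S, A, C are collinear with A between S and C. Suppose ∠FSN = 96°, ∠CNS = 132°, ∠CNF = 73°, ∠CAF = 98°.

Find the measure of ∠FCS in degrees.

∠FCS = 59°

1. ∠FCN = 84°  [cyclic NSFC, opposite ∠S+∠C]
2. ∠CFN = 23°  [△NFC]
3. ∠FCS = 59°  [△FAC]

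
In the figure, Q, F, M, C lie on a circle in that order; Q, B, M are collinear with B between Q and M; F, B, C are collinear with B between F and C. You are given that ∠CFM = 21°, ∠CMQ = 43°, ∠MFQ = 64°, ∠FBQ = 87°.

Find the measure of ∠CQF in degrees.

∠CQF = 71°

1. ∠CQM = 21°  [same arc MC]
2. ∠CFQ = 43°  [same arc QC]
3. ∠CBM = 87°  [vertical angles at B]
4. ∠CBQ = 93°  [linear pair at B on QM]
5. ∠FCQ = 66°  [△QBC]
6. ∠CQF = 71°  [△QFC]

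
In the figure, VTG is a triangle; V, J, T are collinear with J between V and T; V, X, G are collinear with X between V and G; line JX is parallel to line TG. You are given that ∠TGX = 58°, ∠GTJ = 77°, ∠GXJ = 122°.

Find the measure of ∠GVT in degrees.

∠GVT = 45°

1. ∠TGV = 58°  [X on ray GV]
2. ∠GTV = 77°  [J on ray TV]
3. ∠GVT = 45°  [△VTG]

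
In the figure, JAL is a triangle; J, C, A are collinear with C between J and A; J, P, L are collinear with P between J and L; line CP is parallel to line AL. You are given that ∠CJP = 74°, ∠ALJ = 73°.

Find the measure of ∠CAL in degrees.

1. ∠AJL = 74°  [C on JA, P on JL]
2. ∠JAL = 33°  [△JAL]
3. ∠CAL = 33°  [C on ray AJ]

∠CAL = 33°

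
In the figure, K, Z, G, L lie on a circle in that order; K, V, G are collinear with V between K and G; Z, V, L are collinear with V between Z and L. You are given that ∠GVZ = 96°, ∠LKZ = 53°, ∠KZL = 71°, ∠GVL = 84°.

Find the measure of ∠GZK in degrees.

1. ∠KVZ = 84°  [linear pair at V on KG]
2. ∠KLZ = 56°  [△KZL]
3. ∠GKZ = 25°  [△KVZ]
4. ∠KGZ = 56°  [same arc KZ]
5. ∠GZK = 99°  [△KZG]

∠GZK = 99°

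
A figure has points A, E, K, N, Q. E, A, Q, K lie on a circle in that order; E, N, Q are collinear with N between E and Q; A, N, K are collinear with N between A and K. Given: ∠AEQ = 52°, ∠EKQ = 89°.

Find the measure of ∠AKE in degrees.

1. ∠EAQ = 91°  [cyclic EAQK, opposite ∠A+∠K]
2. ∠AQE = 37°  [△EAQ]
3. ∠AKE = 37°  [same arc EA]

∠AKE = 37°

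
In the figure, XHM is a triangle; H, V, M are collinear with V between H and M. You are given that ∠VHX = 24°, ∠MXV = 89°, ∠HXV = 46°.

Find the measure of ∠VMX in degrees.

1. ∠HVX = 110°  [△XHV]
2. ∠MVX = 70°  [linear pair at V on HM]
3. ∠VMX = 21°  [△XVM]

∠VMX = 21°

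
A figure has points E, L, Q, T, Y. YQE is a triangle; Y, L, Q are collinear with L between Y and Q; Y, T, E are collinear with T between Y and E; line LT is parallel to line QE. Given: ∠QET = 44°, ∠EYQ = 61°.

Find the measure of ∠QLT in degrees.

∠QLT = 105°

1. ∠QEY = 44°  [T on ray EY]
2. ∠EQY = 75°  [△YQE]
3. ∠TLY = 75°  [LT∥QE, corresponding at L]
4. ∠QLT = 105°  [linear pair at L on YQ]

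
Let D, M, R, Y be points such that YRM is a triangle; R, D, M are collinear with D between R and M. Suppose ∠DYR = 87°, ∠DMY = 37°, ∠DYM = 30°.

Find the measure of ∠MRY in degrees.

∠MRY = 26°

1. ∠MDY = 113°  [△YDM]
2. ∠RDY = 67°  [linear pair at D on RM]
3. ∠DRY = 26°  [△YRD]
4. ∠MRY = 26°  [D on ray RM]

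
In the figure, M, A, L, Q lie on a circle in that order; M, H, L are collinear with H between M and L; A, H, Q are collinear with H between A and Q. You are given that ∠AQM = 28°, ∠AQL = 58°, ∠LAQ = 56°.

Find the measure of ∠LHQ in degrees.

∠LHQ = 84°

1. ∠LMQ = 56°  [same arc LQ]
2. ∠MHQ = 96°  [△MHQ]
3. ∠LHQ = 84°  [linear pair at H on ML]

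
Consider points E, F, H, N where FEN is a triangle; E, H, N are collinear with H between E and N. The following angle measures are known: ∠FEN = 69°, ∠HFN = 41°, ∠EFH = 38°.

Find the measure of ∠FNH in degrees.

1. ∠FEH = 69°  [H on ray EN]
2. ∠EHF = 73°  [△FEH]
3. ∠FHN = 107°  [linear pair at H on EN]
4. ∠FNH = 32°  [△FHN]

∠FNH = 32°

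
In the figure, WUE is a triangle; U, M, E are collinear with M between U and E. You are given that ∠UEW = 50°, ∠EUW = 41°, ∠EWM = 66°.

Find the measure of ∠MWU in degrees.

∠MWU = 23°

1. ∠MEW = 50°  [M on ray EU]
2. ∠MUW = 41°  [M on ray UE]
3. ∠EMW = 64°  [△WME]
4. ∠UMW = 116°  [linear pair at M on UE]
5. ∠MWU = 23°  [△WUM]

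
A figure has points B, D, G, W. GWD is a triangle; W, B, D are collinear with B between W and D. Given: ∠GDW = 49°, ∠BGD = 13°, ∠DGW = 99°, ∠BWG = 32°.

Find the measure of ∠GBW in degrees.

∠GBW = 62°

1. ∠BDG = 49°  [B on ray DW]
2. ∠DBG = 118°  [△GBD]
3. ∠GBW = 62°  [linear pair at B on WD]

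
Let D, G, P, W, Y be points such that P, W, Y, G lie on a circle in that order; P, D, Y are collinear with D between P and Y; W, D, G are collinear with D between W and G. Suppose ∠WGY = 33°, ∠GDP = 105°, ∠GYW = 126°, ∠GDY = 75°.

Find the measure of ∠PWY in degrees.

∠PWY = 93°

1. ∠WPY = 33°  [same arc WY]
2. ∠GWY = 21°  [△WYG]
3. ∠WDY = 105°  [vertical angles at D]
4. ∠PYW = 54°  [△WDY]
5. ∠PWY = 93°  [△PWY]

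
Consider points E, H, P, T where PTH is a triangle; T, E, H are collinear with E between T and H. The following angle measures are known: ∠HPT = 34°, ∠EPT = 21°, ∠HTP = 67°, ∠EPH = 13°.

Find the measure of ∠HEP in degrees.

∠HEP = 88°

1. ∠PHT = 79°  [△PTH]
2. ∠EHP = 79°  [E on ray HT]
3. ∠HEP = 88°  [△PEH]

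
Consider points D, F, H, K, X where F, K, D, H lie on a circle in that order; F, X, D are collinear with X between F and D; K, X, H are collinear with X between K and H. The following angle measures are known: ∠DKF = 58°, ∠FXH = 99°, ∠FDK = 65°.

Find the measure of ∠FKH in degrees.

1. ∠DFK = 57°  [△FKD]
2. ∠DXK = 99°  [vertical angles at X]
3. ∠FXK = 81°  [linear pair at X on FD]
4. ∠FKH = 42°  [△FXK]

∠FKH = 42°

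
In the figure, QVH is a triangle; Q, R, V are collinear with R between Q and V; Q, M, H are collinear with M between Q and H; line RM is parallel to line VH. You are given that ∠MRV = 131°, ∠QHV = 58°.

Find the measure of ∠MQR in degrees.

∠MQR = 73°

1. ∠MRQ = 49°  [linear pair at R on QV]
2. ∠QMR = 58°  [RM∥VH, corresponding at M]
3. ∠MQR = 73°  [△QRM]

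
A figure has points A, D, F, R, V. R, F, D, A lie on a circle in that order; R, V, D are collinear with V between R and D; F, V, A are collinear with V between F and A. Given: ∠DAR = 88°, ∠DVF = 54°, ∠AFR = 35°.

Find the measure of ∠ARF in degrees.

1. ∠DFR = 92°  [cyclic RFDA, opposite ∠F+∠A]
2. ∠FVR = 126°  [linear pair at V on RD]
3. ∠DRF = 19°  [△RVF]
4. ∠FDR = 69°  [△RFD]
5. ∠FAR = 69°  [same arc RF]
6. ∠ARF = 76°  [△RFA]

∠ARF = 76°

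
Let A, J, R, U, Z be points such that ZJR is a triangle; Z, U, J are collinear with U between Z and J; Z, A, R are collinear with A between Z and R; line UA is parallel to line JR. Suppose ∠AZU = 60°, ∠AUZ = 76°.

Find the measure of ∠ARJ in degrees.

1. ∠UAZ = 44°  [△ZUA]
2. ∠RAU = 136°  [linear pair at A on ZR]
3. ∠ARJ = 44°  [UA∥JR, co-interior at R–A]

∠ARJ = 44°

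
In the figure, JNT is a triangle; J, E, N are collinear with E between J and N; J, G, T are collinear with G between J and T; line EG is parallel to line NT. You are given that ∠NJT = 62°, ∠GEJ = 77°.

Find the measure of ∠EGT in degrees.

1. ∠EJG = 62°  [E on JN, G on JT]
2. ∠EGJ = 41°  [△JEG]
3. ∠EGT = 139°  [linear pair at G on JT]

∠EGT = 139°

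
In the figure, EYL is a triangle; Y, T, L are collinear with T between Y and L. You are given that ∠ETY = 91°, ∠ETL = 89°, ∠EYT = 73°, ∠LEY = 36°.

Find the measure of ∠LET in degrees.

∠LET = 20°

1. ∠EYL = 73°  [T on ray YL]
2. ∠ELY = 71°  [△EYL]
3. ∠ELT = 71°  [T on ray LY]
4. ∠LET = 20°  [△ETL]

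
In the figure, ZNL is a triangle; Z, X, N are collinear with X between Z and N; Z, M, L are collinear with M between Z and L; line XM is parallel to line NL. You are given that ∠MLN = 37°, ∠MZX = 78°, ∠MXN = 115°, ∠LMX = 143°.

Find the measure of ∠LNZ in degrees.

∠LNZ = 65°

1. ∠NLZ = 37°  [M on ray LZ]
2. ∠LZN = 78°  [X on ZN, M on ZL]
3. ∠LNZ = 65°  [△ZNL]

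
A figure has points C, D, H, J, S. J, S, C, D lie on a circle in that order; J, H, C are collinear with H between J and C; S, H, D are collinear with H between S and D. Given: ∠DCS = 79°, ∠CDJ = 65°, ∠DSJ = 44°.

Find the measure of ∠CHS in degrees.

1. ∠DJS = 101°  [cyclic JSCD, opposite ∠J+∠C]
2. ∠DCJ = 44°  [same arc JD]
3. ∠JDS = 35°  [△JSD]
4. ∠CJD = 71°  [△JCD]
5. ∠JCS = 35°  [same arc JS]
6. ∠CSD = 71°  [same arc CD]
7. ∠CHS = 74°  [△SHC]

∠CHS = 74°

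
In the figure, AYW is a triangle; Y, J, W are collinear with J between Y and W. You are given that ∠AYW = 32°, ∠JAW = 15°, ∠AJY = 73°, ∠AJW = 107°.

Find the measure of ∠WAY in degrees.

1. ∠AWJ = 58°  [△AJW]
2. ∠AWY = 58°  [J on ray WY]
3. ∠WAY = 90°  [△AYW]

∠WAY = 90°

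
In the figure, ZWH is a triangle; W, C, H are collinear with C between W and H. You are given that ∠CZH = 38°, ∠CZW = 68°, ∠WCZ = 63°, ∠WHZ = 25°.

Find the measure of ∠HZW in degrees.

1. ∠CWZ = 49°  [△ZWC]
2. ∠HWZ = 49°  [C on ray WH]
3. ∠HZW = 106°  [△ZWH]

∠HZW = 106°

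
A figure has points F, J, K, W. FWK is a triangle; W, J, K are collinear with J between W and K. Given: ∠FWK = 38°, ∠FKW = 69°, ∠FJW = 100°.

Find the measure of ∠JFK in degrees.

1. ∠FKJ = 69°  [J on ray KW]
2. ∠FJK = 80°  [linear pair at J on WK]
3. ∠JFK = 31°  [△FJK]

∠JFK = 31°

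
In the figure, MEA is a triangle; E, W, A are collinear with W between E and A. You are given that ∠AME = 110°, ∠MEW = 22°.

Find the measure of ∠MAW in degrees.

∠MAW = 48°

1. ∠AEM = 22°  [W on ray EA]
2. ∠EAM = 48°  [△MEA]
3. ∠MAW = 48°  [W on ray AE]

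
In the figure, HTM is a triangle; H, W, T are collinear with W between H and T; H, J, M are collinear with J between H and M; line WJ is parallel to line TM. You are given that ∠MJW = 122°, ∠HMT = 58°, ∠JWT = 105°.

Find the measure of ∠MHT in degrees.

∠MHT = 47°

1. ∠HJW = 58°  [linear pair at J on HM]
2. ∠HWJ = 75°  [linear pair at W on HT]
3. ∠JHW = 47°  [△HWJ]
4. ∠MHT = 47°  [W on HT, J on HM]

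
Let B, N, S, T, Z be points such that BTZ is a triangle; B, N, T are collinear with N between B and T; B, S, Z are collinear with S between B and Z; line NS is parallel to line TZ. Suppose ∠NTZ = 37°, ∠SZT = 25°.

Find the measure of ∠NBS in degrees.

1. ∠BTZ = 37°  [N on ray TB]
2. ∠BZT = 25°  [S on ray ZB]
3. ∠TBZ = 118°  [△BTZ]
4. ∠NBS = 118°  [N on BT, S on BZ]

∠NBS = 118°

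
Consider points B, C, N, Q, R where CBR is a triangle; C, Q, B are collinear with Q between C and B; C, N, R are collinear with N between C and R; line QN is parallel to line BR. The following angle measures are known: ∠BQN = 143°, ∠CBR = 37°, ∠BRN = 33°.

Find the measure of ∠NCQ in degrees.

∠NCQ = 110°

1. ∠BRC = 33°  [N on ray RC]
2. ∠BCR = 110°  [△CBR]
3. ∠NCQ = 110°  [Q on CB, N on CR]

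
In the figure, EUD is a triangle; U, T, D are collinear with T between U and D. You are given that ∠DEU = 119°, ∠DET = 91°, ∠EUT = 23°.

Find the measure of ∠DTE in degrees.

∠DTE = 51°

1. ∠DUE = 23°  [T on ray UD]
2. ∠EDU = 38°  [△EUD]
3. ∠EDT = 38°  [T on ray DU]
4. ∠DTE = 51°  [△ETD]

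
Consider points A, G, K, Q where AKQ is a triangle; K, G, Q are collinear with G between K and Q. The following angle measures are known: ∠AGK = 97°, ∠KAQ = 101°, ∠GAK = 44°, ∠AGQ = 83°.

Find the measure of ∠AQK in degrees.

1. ∠AKG = 39°  [△AKG]
2. ∠AKQ = 39°  [G on ray KQ]
3. ∠AQK = 40°  [△AKQ]

∠AQK = 40°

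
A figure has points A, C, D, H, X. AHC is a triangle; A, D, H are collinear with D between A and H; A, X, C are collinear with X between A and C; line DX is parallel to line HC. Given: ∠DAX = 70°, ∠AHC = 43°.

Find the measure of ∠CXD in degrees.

∠CXD = 113°

1. ∠CAH = 70°  [D on AH, X on AC]
2. ∠ACH = 67°  [△AHC]
3. ∠AXD = 67°  [DX∥HC, corresponding at X]
4. ∠CXD = 113°  [linear pair at X on AC]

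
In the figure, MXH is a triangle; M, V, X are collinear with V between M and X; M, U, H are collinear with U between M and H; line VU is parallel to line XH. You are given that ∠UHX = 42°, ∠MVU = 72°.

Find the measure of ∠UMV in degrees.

1. ∠MHX = 42°  [U on ray HM]
2. ∠HXM = 72°  [VU∥XH, corresponding at V]
3. ∠HMX = 66°  [△MXH]
4. ∠UMV = 66°  [V on MX, U on MH]

∠UMV = 66°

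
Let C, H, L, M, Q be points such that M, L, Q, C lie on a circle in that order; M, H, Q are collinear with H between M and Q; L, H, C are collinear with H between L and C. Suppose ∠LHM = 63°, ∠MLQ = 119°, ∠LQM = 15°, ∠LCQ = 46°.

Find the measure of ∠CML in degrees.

∠CML = 94°

1. ∠LMQ = 46°  [△MLQ]
2. ∠LCM = 15°  [same arc ML]
3. ∠CLM = 71°  [△MHL]
4. ∠CML = 94°  [△MLC]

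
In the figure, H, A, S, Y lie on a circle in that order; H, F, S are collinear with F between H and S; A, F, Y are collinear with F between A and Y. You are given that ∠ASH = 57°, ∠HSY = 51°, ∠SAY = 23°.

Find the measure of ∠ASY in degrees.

∠ASY = 108°

1. ∠AYH = 57°  [same arc HA]
2. ∠HAY = 51°  [same arc HY]
3. ∠AHY = 72°  [△HAY]
4. ∠ASY = 108°  [cyclic HASY, opposite ∠H+∠S]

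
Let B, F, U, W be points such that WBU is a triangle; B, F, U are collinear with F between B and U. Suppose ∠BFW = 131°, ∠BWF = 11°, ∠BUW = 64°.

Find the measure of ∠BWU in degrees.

∠BWU = 78°

1. ∠FBW = 38°  [△WBF]
2. ∠UBW = 38°  [F on ray BU]
3. ∠BWU = 78°  [△WBU]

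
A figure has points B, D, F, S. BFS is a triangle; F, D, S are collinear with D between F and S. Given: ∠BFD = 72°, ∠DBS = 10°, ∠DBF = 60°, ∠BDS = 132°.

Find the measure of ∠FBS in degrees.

1. ∠BFS = 72°  [D on ray FS]
2. ∠BSD = 38°  [△BDS]
3. ∠BSF = 38°  [D on ray SF]
4. ∠FBS = 70°  [△BFS]

∠FBS = 70°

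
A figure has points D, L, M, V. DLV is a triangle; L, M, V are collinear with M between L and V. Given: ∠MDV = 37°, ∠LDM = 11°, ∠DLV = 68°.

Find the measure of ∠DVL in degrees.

1. ∠DLM = 68°  [M on ray LV]
2. ∠DML = 101°  [△DLM]
3. ∠DMV = 79°  [linear pair at M on LV]
4. ∠DVM = 64°  [△DMV]
5. ∠DVL = 64°  [M on ray VL]

∠DVL = 64°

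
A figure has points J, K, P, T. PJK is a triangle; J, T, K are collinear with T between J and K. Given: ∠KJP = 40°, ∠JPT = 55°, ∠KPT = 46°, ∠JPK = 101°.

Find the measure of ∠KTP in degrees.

∠KTP = 95°

1. ∠PJT = 40°  [T on ray JK]
2. ∠JTP = 85°  [△PJT]
3. ∠KTP = 95°  [linear pair at T on JK]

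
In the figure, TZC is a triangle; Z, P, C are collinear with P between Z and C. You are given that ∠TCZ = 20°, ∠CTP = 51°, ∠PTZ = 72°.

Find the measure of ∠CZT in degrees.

∠CZT = 37°

1. ∠PCT = 20°  [P on ray CZ]
2. ∠CPT = 109°  [△TPC]
3. ∠TPZ = 71°  [linear pair at P on ZC]
4. ∠PZT = 37°  [△TZP]
5. ∠CZT = 37°  [P on ray ZC]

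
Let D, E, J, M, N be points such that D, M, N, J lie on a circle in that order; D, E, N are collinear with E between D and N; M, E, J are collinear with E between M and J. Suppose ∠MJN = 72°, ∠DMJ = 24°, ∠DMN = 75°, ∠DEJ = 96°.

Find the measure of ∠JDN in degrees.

1. ∠DNJ = 24°  [same arc DJ]
2. ∠DJN = 105°  [cyclic DMNJ, opposite ∠M+∠J]
3. ∠JDN = 51°  [△DNJ]

∠JDN = 51°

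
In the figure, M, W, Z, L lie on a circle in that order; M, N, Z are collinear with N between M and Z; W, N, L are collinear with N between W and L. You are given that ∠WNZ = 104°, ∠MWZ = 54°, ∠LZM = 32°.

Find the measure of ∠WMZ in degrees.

1. ∠MNW = 76°  [linear pair at N on MZ]
2. ∠LWM = 32°  [same arc ML]
3. ∠WMZ = 72°  [△MNW]

∠WMZ = 72°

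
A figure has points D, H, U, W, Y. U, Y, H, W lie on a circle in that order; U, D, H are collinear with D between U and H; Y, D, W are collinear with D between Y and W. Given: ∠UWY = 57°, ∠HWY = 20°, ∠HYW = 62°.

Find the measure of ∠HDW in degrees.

∠HDW = 119°

1. ∠HUW = 62°  [same arc HW]
2. ∠UDW = 61°  [△UDW]
3. ∠HDW = 119°  [linear pair at D on UH]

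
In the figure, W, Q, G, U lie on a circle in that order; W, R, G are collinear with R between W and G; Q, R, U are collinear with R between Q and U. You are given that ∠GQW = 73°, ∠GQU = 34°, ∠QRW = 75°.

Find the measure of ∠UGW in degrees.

1. ∠GUW = 107°  [cyclic WQGU, opposite ∠Q+∠U]
2. ∠GWU = 34°  [same arc GU]
3. ∠UGW = 39°  [△WGU]

∠UGW = 39°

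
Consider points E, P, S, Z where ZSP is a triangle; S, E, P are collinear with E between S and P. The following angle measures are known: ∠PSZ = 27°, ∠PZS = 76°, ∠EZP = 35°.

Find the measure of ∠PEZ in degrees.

1. ∠SPZ = 77°  [△ZSP]
2. ∠EPZ = 77°  [E on ray PS]
3. ∠PEZ = 68°  [△ZEP]

∠PEZ = 68°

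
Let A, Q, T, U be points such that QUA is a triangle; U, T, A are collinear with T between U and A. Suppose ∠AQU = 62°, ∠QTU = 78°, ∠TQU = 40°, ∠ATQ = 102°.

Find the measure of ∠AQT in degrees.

∠AQT = 22°

1. ∠QUT = 62°  [△QUT]
2. ∠AUQ = 62°  [T on ray UA]
3. ∠QAU = 56°  [△QUA]
4. ∠QAT = 56°  [T on ray AU]
5. ∠AQT = 22°  [△QTA]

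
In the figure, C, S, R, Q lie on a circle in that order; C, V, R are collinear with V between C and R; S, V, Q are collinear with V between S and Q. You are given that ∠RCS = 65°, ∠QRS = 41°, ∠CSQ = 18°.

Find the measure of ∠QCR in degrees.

1. ∠RQS = 65°  [same arc SR]
2. ∠QSR = 74°  [△SRQ]
3. ∠QCR = 74°  [same arc RQ]

∠QCR = 74°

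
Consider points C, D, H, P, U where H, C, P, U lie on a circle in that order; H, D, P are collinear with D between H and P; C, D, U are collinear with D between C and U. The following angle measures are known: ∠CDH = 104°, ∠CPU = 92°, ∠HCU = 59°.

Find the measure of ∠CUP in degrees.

1. ∠PDU = 104°  [vertical angles at D]
2. ∠HPU = 59°  [same arc HU]
3. ∠CUP = 17°  [△PDU]

∠CUP = 17°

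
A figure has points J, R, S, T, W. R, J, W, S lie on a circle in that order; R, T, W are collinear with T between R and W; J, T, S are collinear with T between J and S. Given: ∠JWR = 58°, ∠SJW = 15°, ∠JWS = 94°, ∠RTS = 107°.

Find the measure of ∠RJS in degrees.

1. ∠JSR = 58°  [same arc RJ]
2. ∠JRS = 86°  [cyclic RJWS, opposite ∠R+∠W]
3. ∠RJS = 36°  [△RJS]

∠RJS = 36°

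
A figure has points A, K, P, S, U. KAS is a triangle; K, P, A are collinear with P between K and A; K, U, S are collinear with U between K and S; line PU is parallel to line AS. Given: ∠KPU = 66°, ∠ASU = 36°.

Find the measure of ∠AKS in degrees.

∠AKS = 78°

1. ∠KAS = 66°  [PU∥AS, corresponding at P]
2. ∠ASK = 36°  [U on ray SK]
3. ∠AKS = 78°  [△KAS]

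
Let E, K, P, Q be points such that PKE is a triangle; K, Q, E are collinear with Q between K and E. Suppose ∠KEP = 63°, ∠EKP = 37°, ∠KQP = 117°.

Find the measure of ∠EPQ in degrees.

∠EPQ = 54°

1. ∠PEQ = 63°  [Q on ray EK]
2. ∠EQP = 63°  [linear pair at Q on KE]
3. ∠EPQ = 54°  [△PQE]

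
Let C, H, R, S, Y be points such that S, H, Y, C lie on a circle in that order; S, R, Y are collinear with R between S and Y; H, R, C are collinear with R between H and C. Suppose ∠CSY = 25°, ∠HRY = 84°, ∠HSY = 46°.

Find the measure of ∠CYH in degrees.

∠CYH = 109°

1. ∠CHY = 25°  [same arc YC]
2. ∠HCY = 46°  [same arc HY]
3. ∠CYH = 109°  [△HYC]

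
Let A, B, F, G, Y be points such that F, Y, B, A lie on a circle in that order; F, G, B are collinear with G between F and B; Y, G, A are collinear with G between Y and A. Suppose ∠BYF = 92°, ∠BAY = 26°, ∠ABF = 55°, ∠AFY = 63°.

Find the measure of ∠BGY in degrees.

1. ∠BAF = 88°  [cyclic FYBA, opposite ∠Y+∠A]
2. ∠BFY = 26°  [same arc YB]
3. ∠AFB = 37°  [△FBA]
4. ∠FBY = 62°  [△FYB]
5. ∠AYB = 37°  [same arc BA]
6. ∠BGY = 81°  [△YGB]

∠BGY = 81°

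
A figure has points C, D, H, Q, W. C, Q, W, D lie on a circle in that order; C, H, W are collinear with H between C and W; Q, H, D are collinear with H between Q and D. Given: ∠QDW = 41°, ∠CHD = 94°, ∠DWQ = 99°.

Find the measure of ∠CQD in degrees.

∠CQD = 53°

1. ∠QCW = 41°  [same arc QW]
2. ∠QHW = 94°  [vertical angles at H]
3. ∠CHQ = 86°  [linear pair at H on CW]
4. ∠CQD = 53°  [△CHQ]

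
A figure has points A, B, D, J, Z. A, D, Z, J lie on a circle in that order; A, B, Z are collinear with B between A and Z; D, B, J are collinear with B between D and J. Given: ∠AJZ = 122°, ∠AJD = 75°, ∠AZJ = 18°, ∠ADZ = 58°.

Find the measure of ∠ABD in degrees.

∠ABD = 115°

1. ∠AZD = 75°  [same arc AD]
2. ∠ADJ = 18°  [same arc AJ]
3. ∠DAZ = 47°  [△ADZ]
4. ∠ABD = 115°  [△ABD]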